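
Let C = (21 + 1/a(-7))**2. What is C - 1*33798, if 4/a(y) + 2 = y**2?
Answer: -523607/16 ≈ -32725.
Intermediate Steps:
a(y) = 4/(-2 + y**2)
C = 17161/16 (C = (21 + 1/(4/(-2 + (-7)**2)))**2 = (21 + 1/(4/(-2 + 49)))**2 = (21 + 1/(4/47))**2 = (21 + 47/4)**2 = (131/4)**2 = 17161/16 ≈ 1072.6)
C - 1*33798 = 17161/16 - 1*33798 = 17161/16 - 33798 = -523607/16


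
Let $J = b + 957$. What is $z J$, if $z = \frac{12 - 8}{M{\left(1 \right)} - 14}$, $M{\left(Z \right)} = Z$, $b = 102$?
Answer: $- \frac{4236}{13} \approx -325.85$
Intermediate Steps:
$J = 1059$ ($J = 102 + 957 = 1059$)
$z = - \frac{4}{13}$ ($z = \frac{12 - 8}{1 - 14} = \frac{4}{-13} = 4 \left(- \frac{1}{13}\right) = - \frac{4}{13} \approx -0.30769$)
$z J = \left(- \frac{4}{13}\right) 1059 = - \frac{4236}{13}$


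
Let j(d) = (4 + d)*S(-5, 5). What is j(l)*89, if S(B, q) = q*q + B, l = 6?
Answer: 17800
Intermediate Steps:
S(B, q) = B + q² (S(B, q) = q² + B = B + q²)
j(d) = 80 + 20*d (j(d) = (4 + d)*(-5 + 5²) = (4 + d)*(-5 + 25) = (4 + d)*20 = 80 + 20*d)
j(l)*89 = (80 + 20*6)*89 = (80 + 120)*89 = 200*89 = 17800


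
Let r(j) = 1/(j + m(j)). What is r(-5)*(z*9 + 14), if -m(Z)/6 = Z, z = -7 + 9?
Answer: 32/25 ≈ 1.2800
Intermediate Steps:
z = 2
m(Z) = -6*Z
r(j) = -1/(5*j) (r(j) = 1/(j - 6*j) = 1/(-5*j) = -1/(5*j))
r(-5)*(z*9 + 14) = (-⅕/(-5))*(2*9 + 14) = (-⅕*(-⅕))*(18 + 14) = (1/25)*32 = 32/25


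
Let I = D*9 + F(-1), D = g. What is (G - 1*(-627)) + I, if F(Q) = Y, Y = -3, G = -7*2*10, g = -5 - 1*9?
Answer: 358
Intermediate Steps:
g = -14 (g = -5 - 9 = -14)
G = -140 (G = -14*10 = -140)
D = -14
F(Q) = -3
I = -129 (I = -14*9 - 3 = -126 - 3 = -129)
(G - 1*(-627)) + I = (-140 - 1*(-627)) - 129 = (-140 + 627) - 129 = 487 - 129 = 358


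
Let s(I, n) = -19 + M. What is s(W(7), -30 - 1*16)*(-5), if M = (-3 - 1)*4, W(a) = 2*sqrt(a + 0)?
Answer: 175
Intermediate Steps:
W(a) = 2*sqrt(a)
M = -16 (M = -4*4 = -16)
s(I, n) = -35 (s(I, n) = -19 - 16 = -35)
s(W(7), -30 - 1*16)*(-5) = -35*(-5) = 175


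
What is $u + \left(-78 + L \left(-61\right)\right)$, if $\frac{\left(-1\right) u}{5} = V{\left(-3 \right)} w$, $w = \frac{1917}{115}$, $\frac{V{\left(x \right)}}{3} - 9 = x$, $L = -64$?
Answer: $\frac{53492}{23} \approx 2325.7$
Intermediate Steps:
$V{\left(x \right)} = 27 + 3 x$
$w = \frac{1917}{115}$ ($w = 1917 \cdot \frac{1}{115} = \frac{1917}{115} \approx 16.67$)
$u = - \frac{34506}{23}$ ($u = - 5 \left(27 + 3 \left(-3\right)\right) \frac{1917}{115} = - 5 \left(27 - 9\right) \frac{1917}{115} = - 5 \cdot 18 \cdot \frac{1917}{115} = \left(-5\right) \frac{34506}{115} = - \frac{34506}{23} \approx -1500.3$)
$u + \left(-78 + L \left(-61\right)\right) = - \frac{34506}{23} - -3826 = - \frac{34506}{23} + \left(-78 + 3904\right) = - \frac{34506}{23} + 3826 = \frac{53492}{23}$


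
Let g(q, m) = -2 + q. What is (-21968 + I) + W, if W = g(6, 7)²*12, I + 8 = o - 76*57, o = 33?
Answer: -26083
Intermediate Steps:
I = -4307 (I = -8 + (33 - 76*57) = -8 + (33 - 4332) = -8 - 4299 = -4307)
W = 192 (W = (-2 + 6)²*12 = 4²*12 = 16*12 = 192)
(-21968 + I) + W = (-21968 - 4307) + 192 = -26275 + 192 = -26083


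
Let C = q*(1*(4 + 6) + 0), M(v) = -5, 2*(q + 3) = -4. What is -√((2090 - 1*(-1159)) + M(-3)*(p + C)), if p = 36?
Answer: -√3319 ≈ -57.611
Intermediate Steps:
q = -5 (q = -3 + (½)*(-4) = -3 - 2 = -5)
C = -50 (C = -5*(1*(4 + 6) + 0) = -5*(1*10 + 0) = -5*(10 + 0) = -5*10 = -50)
-√((2090 - 1*(-1159)) + M(-3)*(p + C)) = -√((2090 - 1*(-1159)) - 5*(36 - 50)) = -√((2090 + 1159) - 5*(-14)) = -√(3249 + 70) = -√3319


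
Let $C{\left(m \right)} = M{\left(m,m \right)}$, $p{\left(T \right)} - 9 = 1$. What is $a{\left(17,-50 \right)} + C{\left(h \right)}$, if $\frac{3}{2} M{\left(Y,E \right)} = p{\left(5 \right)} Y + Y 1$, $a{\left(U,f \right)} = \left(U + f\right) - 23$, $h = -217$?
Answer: $- \frac{4942}{3} \approx -1647.3$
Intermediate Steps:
$p{\left(T \right)} = 10$ ($p{\left(T \right)} = 9 + 1 = 10$)
$a{\left(U,f \right)} = -23 + U + f$
$M{\left(Y,E \right)} = \frac{22 Y}{3}$ ($M{\left(Y,E \right)} = \frac{2 \left(10 Y + Y 1\right)}{3} = \frac{2 \left(10 Y + Y\right)}{3} = \frac{2 \cdot 11 Y}{3} = \frac{22 Y}{3}$)
$C{\left(m \right)} = \frac{22 m}{3}$
$a{\left(17,-50 \right)} + C{\left(h \right)} = \left(-23 + 17 - 50\right) + \frac{22}{3} \left(-217\right) = -56 - \frac{4774}{3} = - \frac{4942}{3}$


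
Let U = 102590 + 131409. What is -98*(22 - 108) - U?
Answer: -225571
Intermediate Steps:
U = 233999
-98*(22 - 108) - U = -98*(22 - 108) - 1*233999 = -98*(-86) - 233999 = 8428 - 233999 = -225571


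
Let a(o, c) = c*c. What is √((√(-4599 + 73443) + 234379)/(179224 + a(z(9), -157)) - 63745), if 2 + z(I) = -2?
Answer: √(-2649462153673238 + 407746*√17211)/203873 ≈ 252.48*I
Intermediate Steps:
z(I) = -4 (z(I) = -2 - 2 = -4)
a(o, c) = c²
√((√(-4599 + 73443) + 234379)/(179224 + a(z(9), -157)) - 63745) = √((√(-4599 + 73443) + 234379)/(179224 + (-157)²) - 63745) = √((√68844 + 234379)/(179224 + 24649) - 63745) = √((2*√17211 + 234379)/203873 - 63745) = √((234379 + 2*√17211)*(1/203873) - 63745) = √((234379/203873 + 2*√17211/203873) - 63745) = √(-12995650006/203873 + 2*√17211/203873)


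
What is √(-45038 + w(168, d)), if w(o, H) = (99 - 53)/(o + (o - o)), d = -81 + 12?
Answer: I*√79446549/42 ≈ 212.22*I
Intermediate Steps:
d = -69
w(o, H) = 46/o (w(o, H) = 46/(o + 0) = 46/o)
√(-45038 + w(168, d)) = √(-45038 + 46/168) = √(-45038 + 46*(1/168)) = √(-45038 + 23/84) = √(-3783169/84) = I*√79446549/42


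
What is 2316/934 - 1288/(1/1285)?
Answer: -772921202/467 ≈ -1.6551e+6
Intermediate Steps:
2316/934 - 1288/(1/1285) = 2316*(1/934) - 1288/1/1285 = 1158/467 - 1288*1285 = 1158/467 - 1655080 = -772921202/467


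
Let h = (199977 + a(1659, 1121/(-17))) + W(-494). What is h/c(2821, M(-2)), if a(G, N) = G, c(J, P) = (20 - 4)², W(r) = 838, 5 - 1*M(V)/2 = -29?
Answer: 101237/128 ≈ 790.91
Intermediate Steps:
M(V) = 68 (M(V) = 10 - 2*(-29) = 10 + 58 = 68)
c(J, P) = 256 (c(J, P) = 16² = 256)
h = 202474 (h = (199977 + 1659) + 838 = 201636 + 838 = 202474)
h/c(2821, M(-2)) = 202474/256 = 202474*(1/256) = 101237/128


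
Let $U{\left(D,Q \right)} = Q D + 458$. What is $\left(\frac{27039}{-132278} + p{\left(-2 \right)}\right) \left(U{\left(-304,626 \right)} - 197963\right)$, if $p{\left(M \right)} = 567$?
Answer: $- \frac{1530306295257}{6962} \approx -2.1981 \cdot 10^{8}$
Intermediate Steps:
$U{\left(D,Q \right)} = 458 + D Q$ ($U{\left(D,Q \right)} = D Q + 458 = 458 + D Q$)
$\left(\frac{27039}{-132278} + p{\left(-2 \right)}\right) \left(U{\left(-304,626 \right)} - 197963\right) = \left(\frac{27039}{-132278} + 567\right) \left(\left(458 - 190304\right) - 197963\right) = \left(27039 \left(- \frac{1}{132278}\right) + 567\right) \left(\left(458 - 190304\right) - 197963\right) = \left(- \frac{27039}{132278} + 567\right) \left(-189846 - 197963\right) = \frac{74974587}{132278} \left(-387809\right) = - \frac{1530306295257}{6962}$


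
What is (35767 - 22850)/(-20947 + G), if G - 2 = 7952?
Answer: -12917/12993 ≈ -0.99415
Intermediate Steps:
G = 7954 (G = 2 + 7952 = 7954)
(35767 - 22850)/(-20947 + G) = (35767 - 22850)/(-20947 + 7954) = 12917/(-12993) = 12917*(-1/12993) = -12917/12993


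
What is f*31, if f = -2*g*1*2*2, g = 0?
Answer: 0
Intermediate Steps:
f = 0 (f = -2*0*1*2*2 = -0*2*2 = -2*0*2 = 0*2 = 0)
f*31 = 0*31 = 0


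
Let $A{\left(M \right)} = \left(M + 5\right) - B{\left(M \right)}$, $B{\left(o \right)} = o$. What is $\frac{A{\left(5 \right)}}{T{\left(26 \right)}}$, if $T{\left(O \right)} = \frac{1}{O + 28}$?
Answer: $270$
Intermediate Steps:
$A{\left(M \right)} = 5$ ($A{\left(M \right)} = \left(M + 5\right) - M = \left(5 + M\right) - M = 5$)
$T{\left(O \right)} = \frac{1}{28 + O}$
$\frac{A{\left(5 \right)}}{T{\left(26 \right)}} = \frac{5}{\frac{1}{28 + 26}} = \frac{5}{\frac{1}{54}} = 5 \frac{1}{\frac{1}{54}} = 5 \cdot 54 = 270$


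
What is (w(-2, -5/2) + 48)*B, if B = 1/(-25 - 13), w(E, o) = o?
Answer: -91/76 ≈ -1.1974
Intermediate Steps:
B = -1/38 (B = 1/(-38) = -1/38 ≈ -0.026316)
(w(-2, -5/2) + 48)*B = (-5/2 + 48)*(-1/38) = (91/2)*(-1/38) = -91/76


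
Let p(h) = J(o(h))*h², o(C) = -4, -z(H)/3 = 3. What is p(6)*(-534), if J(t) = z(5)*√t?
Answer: 346032*I ≈ 3.4603e+5*I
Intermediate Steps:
z(H) = -9 (z(H) = -3*3 = -9)
J(t) = -9*√t
p(h) = -18*I*h² (p(h) = (-18*I)*h² = -18*I*h²)
p(6)*(-534) = -18*I*6²*(-534) = -18*I*36*(-534) = -648*I*(-534) = 346032*I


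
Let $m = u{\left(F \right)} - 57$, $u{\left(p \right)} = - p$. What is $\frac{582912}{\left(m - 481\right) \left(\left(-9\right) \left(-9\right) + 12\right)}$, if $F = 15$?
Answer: $- \frac{194304}{17143} \approx -11.334$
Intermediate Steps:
$m = -72$ ($m = \left(-1\right) 15 - 57 = -15 - 57 = -72$)
$\frac{582912}{\left(m - 481\right) \left(\left(-9\right) \left(-9\right) + 12\right)} = \frac{582912}{\left(-72 - 481\right) \left(\left(-9\right) \left(-9\right) + 12\right)} = \frac{582912}{\left(-553\right) \left(81 + 12\right)} = \frac{582912}{\left(-553\right) 93} = \frac{582912}{-51429} = 582912 \left(- \frac{1}{51429}\right) = - \frac{194304}{17143}$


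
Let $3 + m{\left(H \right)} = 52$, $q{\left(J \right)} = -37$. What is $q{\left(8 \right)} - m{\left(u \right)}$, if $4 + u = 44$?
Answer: $-86$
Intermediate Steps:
$u = 40$ ($u = -4 + 44 = 40$)
$m{\left(H \right)} = 49$ ($m{\left(H \right)} = -3 + 52 = 49$)
$q{\left(8 \right)} - m{\left(u \right)} = -37 - 49 = -86$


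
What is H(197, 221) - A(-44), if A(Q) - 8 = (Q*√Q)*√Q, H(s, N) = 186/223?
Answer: -433326/223 ≈ -1943.2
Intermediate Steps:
H(s, N) = 186/223 (H(s, N) = 186*(1/223) = 186/223)
A(Q) = 8 + Q² (A(Q) = 8 + (Q*√Q)*√Q = 8 + Q^(3/2)*√Q = 8 + Q²)
H(197, 221) - A(-44) = 186/223 - (8 + (-44)²) = 186/223 - (8 + 1936) = 186/223 - 1*1944 = 186/223 - 1944 = -433326/223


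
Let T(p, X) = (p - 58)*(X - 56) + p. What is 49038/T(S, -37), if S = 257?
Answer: -24519/9125 ≈ -2.6870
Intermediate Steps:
T(p, X) = p + (-58 + p)*(-56 + X) (T(p, X) = (-58 + p)*(-56 + X) + p = p + (-58 + p)*(-56 + X))
49038/T(S, -37) = 49038/(3248 - 58*(-37) - 55*257 - 37*257) = 49038/(3248 + 2146 - 14135 - 9509) = 49038/(-18250) = 49038*(-1/18250) = -24519/9125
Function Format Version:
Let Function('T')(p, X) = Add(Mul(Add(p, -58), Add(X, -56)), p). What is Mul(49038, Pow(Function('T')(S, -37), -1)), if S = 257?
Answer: Rational(-24519, 9125) ≈ -2.6870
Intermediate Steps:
Function('T')(p, X) = Add(p, Mul(Add(-58, p), Add(-56, X))) (Function('T')(p, X) = Add(Mul(Add(-58, p), Add(-56, X)), p) = Add(p, Mul(Add(-58, p), Add(-56, X))))
Mul(49038, Pow(Function('T')(S, -37), -1)) = Mul(49038, Pow(Add(3248, Mul(-58, -37), Mul(-55, 257), Mul(-37, 257)), -1)) = Mul(49038, Pow(Add(3248, 2146, -14135, -9509), -1)) = Mul(49038, Pow(-18250, -1)) = Mul(49038, Rational(-1, 18250)) = Rational(-24519, 9125)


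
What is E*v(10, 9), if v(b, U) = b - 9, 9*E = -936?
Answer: -104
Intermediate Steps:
E = -104 (E = (⅑)*(-936) = -104)
v(b, U) = -9 + b
E*v(10, 9) = -104*(-9 + 10) = -104*1 = -104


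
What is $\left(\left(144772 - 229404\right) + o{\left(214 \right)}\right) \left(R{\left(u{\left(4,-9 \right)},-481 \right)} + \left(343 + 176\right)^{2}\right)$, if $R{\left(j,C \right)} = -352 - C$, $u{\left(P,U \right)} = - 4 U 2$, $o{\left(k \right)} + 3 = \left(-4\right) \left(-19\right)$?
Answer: $-22787804910$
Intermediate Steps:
$o{\left(k \right)} = 73$ ($o{\left(k \right)} = -3 - -76 = -3 + 76 = 73$)
$u{\left(P,U \right)} = - 8 U$
$\left(\left(144772 - 229404\right) + o{\left(214 \right)}\right) \left(R{\left(u{\left(4,-9 \right)},-481 \right)} + \left(343 + 176\right)^{2}\right) = \left(\left(144772 - 229404\right) + 73\right) \left(\left(-352 - -481\right) + \left(343 + 176\right)^{2}\right) = \left(\left(144772 - 229404\right) + 73\right) \left(\left(-352 + 481\right) + 519^{2}\right) = \left(-84632 + 73\right) \left(129 + 269361\right) = \left(-84559\right) 269490 = -22787804910$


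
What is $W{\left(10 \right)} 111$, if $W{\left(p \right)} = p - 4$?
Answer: $666$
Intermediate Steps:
$W{\left(p \right)} = -4 + p$ ($W{\left(p \right)} = p - 4 = -4 + p$)
$W{\left(10 \right)} 111 = \left(-4 + 10\right) 111 = 6 \cdot 111 = 666$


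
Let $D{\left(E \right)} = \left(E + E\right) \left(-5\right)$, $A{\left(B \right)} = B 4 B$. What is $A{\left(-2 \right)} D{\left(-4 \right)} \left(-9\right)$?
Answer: $-5760$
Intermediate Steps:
$A{\left(B \right)} = 4 B^{2}$ ($A{\left(B \right)} = 4 B B = 4 B^{2}$)
$D{\left(E \right)} = - 10 E$ ($D{\left(E \right)} = 2 E \left(-5\right) = - 10 E$)
$A{\left(-2 \right)} D{\left(-4 \right)} \left(-9\right) = 4 \left(-2\right)^{2} \left(\left(-10\right) \left(-4\right)\right) \left(-9\right) = 4 \cdot 4 \cdot 40 \left(-9\right) = 16 \cdot 40 \left(-9\right) = 640 \left(-9\right) = -5760$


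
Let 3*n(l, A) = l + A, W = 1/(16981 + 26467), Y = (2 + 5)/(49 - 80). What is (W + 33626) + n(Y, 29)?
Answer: 135910123373/4040664 ≈ 33636.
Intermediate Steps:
Y = -7/31 (Y = 7/(-31) = 7*(-1/31) = -7/31 ≈ -0.22581)
W = 1/43448 ≈ 2.3016e-5
n(l, A) = A/3 + l/3 (n(l, A) = (l + A)/3 = (A + l)/3 = A/3 + l/3)
(W + 33626) + n(Y, 29) = (1/43448 + 33626) + ((⅓)*29 + (⅓)*(-7/31)) = 1460982449/43448 + (29/3 - 7/93) = 1460982449/43448 + 892/93 = 135910123373/4040664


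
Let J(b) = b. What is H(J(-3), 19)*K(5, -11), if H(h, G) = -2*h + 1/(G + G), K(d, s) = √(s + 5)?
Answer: 229*I*√6/38 ≈ 14.761*I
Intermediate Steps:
K(d, s) = √(5 + s)
H(h, G) = 1/(2*G) - 2*h (H(h, G) = -2*h + 1/(2*G) = 1/(2*G) - 2*h)
H(J(-3), 19)*K(5, -11) = ((½)/19 - 2*(-3))*√(5 - 11) = ((½)*(1/19) + 6)*√(-6) = (1/38 + 6)*(I*√6) = 229*(I*√6)/38 = 229*I*√6/38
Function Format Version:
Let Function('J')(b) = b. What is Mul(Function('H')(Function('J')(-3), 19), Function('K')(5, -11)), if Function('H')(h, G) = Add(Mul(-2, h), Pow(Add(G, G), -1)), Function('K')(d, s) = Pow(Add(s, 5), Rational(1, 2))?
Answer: Mul(Rational(229, 38), I, Pow(6, Rational(1, 2))) ≈ Mul(14.761, I)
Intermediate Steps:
Function('K')(d, s) = Pow(Add(5, s), Rational(1, 2))
Function('H')(h, G) = Add(Mul(Rational(1, 2), Pow(G, -1)), Mul(-2, h)) (Function('H')(h, G) = Add(Mul(-2, h), Pow(Mul(2, G), -1)) = Add(Mul(-2, h), Mul(Rational(1, 2), Pow(G, -1))) = Add(Mul(Rational(1, 2), Pow(G, -1)), Mul(-2, h)))
Mul(Function('H')(Function('J')(-3), 19), Function('K')(5, -11)) = Mul(Add(Mul(Rational(1, 2), Pow(19, -1)), Mul(-2, -3)), Pow(Add(5, -11), Rational(1, 2))) = Mul(Add(Mul(Rational(1, 2), Rational(1, 19)), 6), Pow(-6, Rational(1, 2))) = Mul(Add(Rational(1, 38), 6), Mul(I, Pow(6, Rational(1, 2)))) = Mul(Rational(229, 38), Mul(I, Pow(6, Rational(1, 2)))) = Mul(Rational(229, 38), I, Pow(6, Rational(1, 2)))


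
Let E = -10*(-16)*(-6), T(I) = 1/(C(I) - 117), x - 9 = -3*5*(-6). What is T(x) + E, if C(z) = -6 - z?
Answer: -213121/222 ≈ -960.00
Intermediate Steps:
x = 99 (x = 9 - 3*5*(-6) = 9 - 15*(-6) = 9 + 90 = 99)
T(I) = 1/(-123 - I) (T(I) = 1/((-6 - I) - 117) = 1/(-123 - I))
E = -960 (E = 160*(-6) = -960)
T(x) + E = -1/(123 + 99) - 960 = -1/222 - 960 = -213121/222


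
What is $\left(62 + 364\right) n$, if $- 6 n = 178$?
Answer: $-12638$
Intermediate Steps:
$n = - \frac{89}{3}$ ($n = \left(- \frac{1}{6}\right) 178 = - \frac{89}{3} \approx -29.667$)
$\left(62 + 364\right) n = \left(62 + 364\right) \left(- \frac{89}{3}\right) = 426 \left(- \frac{89}{3}\right) = -12638$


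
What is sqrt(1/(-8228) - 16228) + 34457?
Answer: 34457 + I*sqrt(2269907745)/374 ≈ 34457.0 + 127.39*I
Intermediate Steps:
sqrt(1/(-8228) - 16228) + 34457 = sqrt(-1/8228 - 16228) + 34457 = sqrt(-133523985/8228) + 34457 = I*sqrt(2269907745)/374 + 34457 = 34457 + I*sqrt(2269907745)/374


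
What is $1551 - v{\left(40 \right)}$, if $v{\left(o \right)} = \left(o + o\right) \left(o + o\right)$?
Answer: $-4849$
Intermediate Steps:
$v{\left(o \right)} = 4 o^{2}$ ($v{\left(o \right)} = 2 o 2 o = 4 o^{2}$)
$1551 - v{\left(40 \right)} = 1551 - 4 \cdot 40^{2} = 1551 - 4 \cdot 1600 = 1551 - 6400 = -4849$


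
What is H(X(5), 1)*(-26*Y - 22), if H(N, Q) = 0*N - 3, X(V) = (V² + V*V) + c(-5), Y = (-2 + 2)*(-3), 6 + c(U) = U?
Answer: 66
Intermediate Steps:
c(U) = -6 + U
Y = 0 (Y = 0*(-3) = 0)
X(V) = -11 + 2*V² (X(V) = (V² + V*V) + (-6 - 5) = (V² + V²) - 11 = 2*V² - 11 = -11 + 2*V²)
H(N, Q) = -3 (H(N, Q) = 0 - 3 = -3)
H(X(5), 1)*(-26*Y - 22) = -3*(-26*0 - 22) = -3*(0 - 22) = -3*(-22) = 66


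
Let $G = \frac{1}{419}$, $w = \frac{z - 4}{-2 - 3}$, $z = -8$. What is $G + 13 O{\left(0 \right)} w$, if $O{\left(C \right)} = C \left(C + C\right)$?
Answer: $\frac{1}{419} \approx 0.0023866$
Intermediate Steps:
$w = \frac{12}{5}$ ($w = \frac{-8 - 4}{-2 - 3} = - \frac{12}{-5} = \left(-12\right) \left(- \frac{1}{5}\right) = \frac{12}{5} \approx 2.4$)
$O{\left(C \right)} = 2 C^{2}$ ($O{\left(C \right)} = C 2 C = 2 C^{2}$)
$G = \frac{1}{419} \approx 0.0023866$
$G + 13 O{\left(0 \right)} w = \frac{1}{419} + 13 \cdot 2 \cdot 0^{2} \cdot \frac{12}{5} = \frac{1}{419} + 13 \cdot 2 \cdot 0 \cdot \frac{12}{5} = \frac{1}{419} + 13 \cdot 0 \cdot \frac{12}{5} = \frac{1}{419} + 0 \cdot \frac{12}{5} = \frac{1}{419} + 0 = \frac{1}{419}$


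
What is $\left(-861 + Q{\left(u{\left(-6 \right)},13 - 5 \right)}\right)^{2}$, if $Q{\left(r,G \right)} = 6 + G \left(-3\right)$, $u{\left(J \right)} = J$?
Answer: $772641$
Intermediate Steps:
$Q{\left(r,G \right)} = 6 - 3 G$
$\left(-861 + Q{\left(u{\left(-6 \right)},13 - 5 \right)}\right)^{2} = \left(-861 + \left(6 - 3 \left(13 - 5\right)\right)\right)^{2} = \left(-861 + \left(6 - 24\right)\right)^{2} = \left(-861 - 18\right)^{2} = \left(-879\right)^{2} = 772641$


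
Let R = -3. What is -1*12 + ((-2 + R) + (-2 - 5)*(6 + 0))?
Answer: -59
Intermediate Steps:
-1*12 + ((-2 + R) + (-2 - 5)*(6 + 0)) = -1*12 + ((-2 - 3) + (-2 - 5)*(6 + 0)) = -12 + (-5 - 7*6) = -12 + (-5 - 42) = -12 - 47 = -59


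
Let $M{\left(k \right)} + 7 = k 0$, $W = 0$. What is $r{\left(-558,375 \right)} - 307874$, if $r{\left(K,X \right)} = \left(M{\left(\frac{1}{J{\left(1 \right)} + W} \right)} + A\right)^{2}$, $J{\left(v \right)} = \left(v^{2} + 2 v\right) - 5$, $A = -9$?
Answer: $-307618$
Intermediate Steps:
$J{\left(v \right)} = -5 + v^{2} + 2 v$
$M{\left(k \right)} = -7$ ($M{\left(k \right)} = -7 + k 0 = -7 + 0 = -7$)
$r{\left(K,X \right)} = 256$ ($r{\left(K,X \right)} = \left(-7 - 9\right)^{2} = \left(-16\right)^{2} = 256$)
$r{\left(-558,375 \right)} - 307874 = 256 - 307874 = -307618$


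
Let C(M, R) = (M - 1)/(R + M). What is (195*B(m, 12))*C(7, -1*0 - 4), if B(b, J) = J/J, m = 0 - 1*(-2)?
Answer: 390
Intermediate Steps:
C(M, R) = (-1 + M)/(M + R)
m = 2 (m = 0 + 2 = 2)
B(b, J) = 1
(195*B(m, 12))*C(7, -1*0 - 4) = (195*1)*((-1 + 7)/(7 + (-1*0 - 4))) = 195*(6/(7 + (0 - 4))) = 195*(6/(7 - 4)) = 195*(6/3) = 195*((⅓)*6) = 195*2 = 390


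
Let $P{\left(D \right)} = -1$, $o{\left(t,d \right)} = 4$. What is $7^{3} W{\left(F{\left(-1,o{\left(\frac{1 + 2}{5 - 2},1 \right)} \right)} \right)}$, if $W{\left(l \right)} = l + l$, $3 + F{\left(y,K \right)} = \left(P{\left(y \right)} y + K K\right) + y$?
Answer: $8918$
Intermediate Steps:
$F{\left(y,K \right)} = -3 + K^{2}$ ($F{\left(y,K \right)} = -3 + \left(\left(- y + K K\right) + y\right) = -3 + \left(\left(- y + K^{2}\right) + y\right) = -3 + \left(\left(K^{2} - y\right) + y\right) = -3 + K^{2}$)
$W{\left(l \right)} = 2 l$
$7^{3} W{\left(F{\left(-1,o{\left(\frac{1 + 2}{5 - 2},1 \right)} \right)} \right)} = 7^{3} \cdot 2 \left(-3 + 4^{2}\right) = 343 \cdot 2 \left(-3 + 16\right) = 343 \cdot 2 \cdot 13 = 343 \cdot 26 = 8918$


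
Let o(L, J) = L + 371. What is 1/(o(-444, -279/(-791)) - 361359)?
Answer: -1/361432 ≈ -2.7668e-6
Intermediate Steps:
o(L, J) = 371 + L
1/(o(-444, -279/(-791)) - 361359) = 1/((371 - 444) - 361359) = 1/(-73 - 361359) = 1/(-361432) = -1/361432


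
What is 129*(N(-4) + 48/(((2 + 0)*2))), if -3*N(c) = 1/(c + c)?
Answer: 12427/8 ≈ 1553.4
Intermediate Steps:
N(c) = -1/(6*c) (N(c) = -1/(3*(c + c)) = -1/(2*c)/3 = -1/(6*c))
129*(N(-4) + 48/(((2 + 0)*2))) = 129*(-⅙/(-4) + 48/(((2 + 0)*2))) = 129*(-⅙*(-¼) + 48/((2*2))) = 129*(1/24 + 48/4) = 129*(1/24 + 48*(¼)) = 129*(1/24 + 12) = 129*(289/24) = 12427/8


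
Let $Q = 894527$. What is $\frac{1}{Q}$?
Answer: $\frac{1}{894527} \approx 1.1179 \cdot 10^{-6}$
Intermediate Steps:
$\frac{1}{Q} = \frac{1}{894527}$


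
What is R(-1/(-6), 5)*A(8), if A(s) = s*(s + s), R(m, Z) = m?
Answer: 64/3 ≈ 21.333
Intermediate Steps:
A(s) = 2*s**2 (A(s) = s*(2*s) = 2*s**2)
R(-1/(-6), 5)*A(8) = (-1/(-6))*(2*8**2) = (-1*(-1/6))*(2*64) = (1/6)*128 = 64/3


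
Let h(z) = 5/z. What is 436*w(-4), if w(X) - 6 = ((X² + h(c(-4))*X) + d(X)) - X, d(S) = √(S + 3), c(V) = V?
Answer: 13516 + 436*I ≈ 13516.0 + 436.0*I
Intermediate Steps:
d(S) = √(3 + S)
w(X) = 6 + X² + √(3 + X) - 9*X/4 (w(X) = 6 + (((X² + (5/(-4))*X) + √(3 + X)) - X) = 6 + (((X² + (5*(-¼))*X) + √(3 + X)) - X) = 6 + (((X² - 5*X/4) + √(3 + X)) - X) = 6 + ((X² + √(3 + X) - 5*X/4) - X) = 6 + (X² + √(3 + X) - 9*X/4) = 6 + X² + √(3 + X) - 9*X/4)
436*w(-4) = 436*(6 + (-4)² + √(3 - 4) - 9/4*(-4)) = 436*(6 + 16 + √(-1) + 9) = 436*(6 + 16 + I + 9) = 436*(31 + I) = 13516 + 436*I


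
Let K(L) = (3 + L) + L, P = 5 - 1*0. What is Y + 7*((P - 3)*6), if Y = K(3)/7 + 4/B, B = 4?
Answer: 604/7 ≈ 86.286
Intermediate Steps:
P = 5 (P = 5 + 0 = 5)
K(L) = 3 + 2*L
Y = 16/7 (Y = (3 + 2*3)/7 + 4/4 = (3 + 6)*(1/7) + 4*(1/4) = 9*(1/7) + 1 = 9/7 + 1 = 16/7 ≈ 2.2857)
Y + 7*((P - 3)*6) = 16/7 + 7*((5 - 3)*6) = 16/7 + 7*(2*6) = 16/7 + 7*12 = 16/7 + 84 = 604/7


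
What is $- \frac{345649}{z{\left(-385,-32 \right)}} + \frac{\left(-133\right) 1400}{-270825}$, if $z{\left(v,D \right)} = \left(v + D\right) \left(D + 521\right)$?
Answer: $\frac{1754386547}{736329843} \approx 2.3826$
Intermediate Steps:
$z{\left(v,D \right)} = \left(521 + D\right) \left(D + v\right)$ ($z{\left(v,D \right)} = \left(D + v\right) \left(521 + D\right) = \left(521 + D\right) \left(D + v\right)$)
$- \frac{345649}{z{\left(-385,-32 \right)}} + \frac{\left(-133\right) 1400}{-270825} = - \frac{345649}{\left(-32\right)^{2} + 521 \left(-32\right) + 521 \left(-385\right) - -12320} + \frac{\left(-133\right) 1400}{-270825} = - \frac{345649}{1024 - 16672 - 200585 + 12320} - - \frac{7448}{10833} = - \frac{345649}{-203913} + \frac{7448}{10833} = \left(-345649\right) \left(- \frac{1}{203913}\right) + \frac{7448}{10833} = \frac{345649}{203913} + \frac{7448}{10833} = \frac{1754386547}{736329843}$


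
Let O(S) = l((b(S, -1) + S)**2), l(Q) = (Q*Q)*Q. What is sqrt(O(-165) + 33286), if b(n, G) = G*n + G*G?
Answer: sqrt(33287) ≈ 182.45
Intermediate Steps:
b(n, G) = G**2 + G*n (b(n, G) = G*n + G**2 = G**2 + G*n)
l(Q) = Q**3 (l(Q) = Q**2*Q = Q**3)
O(S) = 1 (O(S) = ((-(-1 + S) + S)**2)**3 = (((1 - S) + S)**2)**3 = (1**2)**3 = 1**3 = 1)
sqrt(O(-165) + 33286) = sqrt(1 + 33286) = sqrt(33287)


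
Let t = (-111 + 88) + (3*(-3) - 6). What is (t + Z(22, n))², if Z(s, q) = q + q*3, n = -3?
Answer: 2500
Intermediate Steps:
Z(s, q) = 4*q (Z(s, q) = q + 3*q = 4*q)
t = -38 (t = -23 + (-9 - 6) = -23 - 15 = -38)
(t + Z(22, n))² = (-38 + 4*(-3))² = (-38 - 12)² = (-50)² = 2500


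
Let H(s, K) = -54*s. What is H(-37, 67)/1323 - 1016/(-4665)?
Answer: 394994/228585 ≈ 1.7280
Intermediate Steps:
H(-37, 67)/1323 - 1016/(-4665) = -54*(-37)/1323 - 1016/(-4665) = 1998*(1/1323) - 1016*(-1/4665) = 74/49 + 1016/4665 = 394994/228585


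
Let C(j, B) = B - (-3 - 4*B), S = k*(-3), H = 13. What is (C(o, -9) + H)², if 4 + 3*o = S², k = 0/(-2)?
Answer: 841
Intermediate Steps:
k = 0 (k = 0*(-½) = 0)
S = 0 (S = 0*(-3) = 0)
o = -4/3 (o = -4/3 + (⅓)*0² = -4/3 + (⅓)*0 = -4/3 + 0 = -4/3 ≈ -1.3333)
C(j, B) = 3 + 5*B (C(j, B) = B + (3 + 4*B) = 3 + 5*B)
(C(o, -9) + H)² = ((3 + 5*(-9)) + 13)² = ((3 - 45) + 13)² = (-42 + 13)² = (-29)² = 841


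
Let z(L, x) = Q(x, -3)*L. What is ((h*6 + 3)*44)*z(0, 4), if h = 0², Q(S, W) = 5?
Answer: 0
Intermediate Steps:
h = 0
z(L, x) = 5*L
((h*6 + 3)*44)*z(0, 4) = ((0*6 + 3)*44)*(5*0) = ((0 + 3)*44)*0 = (3*44)*0 = 132*0 = 0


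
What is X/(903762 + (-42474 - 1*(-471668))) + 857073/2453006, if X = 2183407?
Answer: 3249175534615/1634874532868 ≈ 1.9874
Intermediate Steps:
X/(903762 + (-42474 - 1*(-471668))) + 857073/2453006 = 2183407/(903762 + (-42474 - 1*(-471668))) + 857073/2453006 = 2183407/(903762 + (-42474 + 471668)) + 857073*(1/2453006) = 2183407/(903762 + 429194) + 857073/2453006 = 2183407/1332956 + 857073/2453006 = 3249175534615/1634874532868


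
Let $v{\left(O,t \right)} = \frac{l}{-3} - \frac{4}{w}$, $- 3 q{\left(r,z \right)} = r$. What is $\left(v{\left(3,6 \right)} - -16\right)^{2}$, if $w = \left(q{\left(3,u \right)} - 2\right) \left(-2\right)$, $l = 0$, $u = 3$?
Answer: $\frac{2116}{9} \approx 235.11$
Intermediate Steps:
$q{\left(r,z \right)} = - \frac{r}{3}$
$w = 6$ ($w = \left(\left(- \frac{1}{3}\right) 3 - 2\right) \left(-2\right) = \left(-1 - 2\right) \left(-2\right) = \left(-3\right) \left(-2\right) = 6$)
$v{\left(O,t \right)} = - \frac{2}{3}$ ($v{\left(O,t \right)} = \frac{0}{-3} - \frac{4}{6} = 0 \left(- \frac{1}{3}\right) - \frac{2}{3} = 0 - \frac{2}{3} = - \frac{2}{3}$)
$\left(v{\left(3,6 \right)} - -16\right)^{2} = \left(- \frac{2}{3} - -16\right)^{2} = \left(- \frac{2}{3} + 16\right)^{2} = \left(\frac{46}{3}\right)^{2} = \frac{2116}{9}$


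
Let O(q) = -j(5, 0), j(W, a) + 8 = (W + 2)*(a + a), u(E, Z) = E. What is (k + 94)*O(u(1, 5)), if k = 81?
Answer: 1400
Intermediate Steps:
j(W, a) = -8 + 2*a*(2 + W) (j(W, a) = -8 + (W + 2)*(a + a) = -8 + (2 + W)*(2*a) = -8 + 2*a*(2 + W))
O(q) = 8 (O(q) = -(-8 + 4*0 + 2*5*0) = -(-8 + 0 + 0) = -1*(-8) = 8)
(k + 94)*O(u(1, 5)) = (81 + 94)*8 = 175*8 = 1400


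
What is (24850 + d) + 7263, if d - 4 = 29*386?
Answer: 43311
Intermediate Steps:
d = 11198 (d = 4 + 29*386 = 4 + 11194 = 11198)
(24850 + d) + 7263 = (24850 + 11198) + 7263 = 36048 + 7263 = 43311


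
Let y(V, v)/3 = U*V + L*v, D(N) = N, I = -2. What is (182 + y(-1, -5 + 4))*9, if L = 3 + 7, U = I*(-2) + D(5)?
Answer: 1125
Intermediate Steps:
U = 9 (U = -2*(-2) + 5 = 4 + 5 = 9)
L = 10
y(V, v) = 27*V + 30*v (y(V, v) = 3*(9*V + 10*v) = 27*V + 30*v)
(182 + y(-1, -5 + 4))*9 = (182 + (27*(-1) + 30*(-5 + 4)))*9 = (182 + (-27 + 30*(-1)))*9 = (182 + (-27 - 30))*9 = (182 - 57)*9 = 125*9 = 1125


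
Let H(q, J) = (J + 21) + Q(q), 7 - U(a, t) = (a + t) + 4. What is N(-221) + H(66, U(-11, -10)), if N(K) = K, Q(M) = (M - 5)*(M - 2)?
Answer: 3728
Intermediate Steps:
Q(M) = (-5 + M)*(-2 + M)
U(a, t) = 3 - a - t (U(a, t) = 7 - ((a + t) + 4) = 7 - (4 + a + t) = 7 + (-4 - a - t) = 3 - a - t)
H(q, J) = 31 + J + q² - 7*q (H(q, J) = (J + 21) + (10 + q² - 7*q) = (21 + J) + (10 + q² - 7*q) = 31 + J + q² - 7*q)
N(-221) + H(66, U(-11, -10)) = -221 + (31 + (3 - 1*(-11) - 1*(-10)) + 66² - 7*66) = -221 + (31 + (3 + 11 + 10) + 4356 - 462) = -221 + (31 + 24 + 4356 - 462) = -221 + 3949 = 3728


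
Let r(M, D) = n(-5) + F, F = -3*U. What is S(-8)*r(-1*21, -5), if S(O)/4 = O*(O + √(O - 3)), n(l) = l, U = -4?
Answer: 1792 - 224*I*√11 ≈ 1792.0 - 742.92*I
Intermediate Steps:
F = 12 (F = -3*(-4) = 12)
r(M, D) = 7 (r(M, D) = -5 + 12 = 7)
S(O) = 4*O*(O + √(-3 + O)) (S(O) = 4*(O*(O + √(O - 3))) = 4*(O*(O + √(-3 + O))) = 4*O*(O + √(-3 + O)))
S(-8)*r(-1*21, -5) = (4*(-8)*(-8 + √(-3 - 8)))*7 = (4*(-8)*(-8 + √(-11)))*7 = (4*(-8)*(-8 + I*√11))*7 = (256 - 32*I*√11)*7 = 1792 - 224*I*√11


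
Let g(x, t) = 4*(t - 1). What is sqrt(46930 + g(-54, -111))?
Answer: sqrt(46482) ≈ 215.60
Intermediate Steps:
g(x, t) = -4 + 4*t (g(x, t) = 4*(-1 + t) = -4 + 4*t)
sqrt(46930 + g(-54, -111)) = sqrt(46930 + (-4 + 4*(-111))) = sqrt(46930 + (-4 - 444)) = sqrt(46930 - 448) = sqrt(46482)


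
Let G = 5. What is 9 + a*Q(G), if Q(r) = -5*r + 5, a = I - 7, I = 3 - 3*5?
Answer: 389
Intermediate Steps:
I = -12 (I = 3 - 15 = -12)
a = -19 (a = -12 - 7 = -19)
Q(r) = 5 - 5*r
9 + a*Q(G) = 9 - 19*(5 - 5*5) = 9 - 19*(5 - 25) = 9 - 19*(-20) = 9 + 380 = 389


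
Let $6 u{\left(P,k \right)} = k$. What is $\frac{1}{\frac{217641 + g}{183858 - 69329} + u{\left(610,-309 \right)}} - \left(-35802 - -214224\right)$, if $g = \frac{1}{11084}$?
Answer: $- \frac{11234128055643434}{62963798109} \approx -1.7842 \cdot 10^{5}$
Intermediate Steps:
$u{\left(P,k \right)} = \frac{k}{6}$
$g = \frac{1}{11084} \approx 9.022 \cdot 10^{-5}$
$\frac{1}{\frac{217641 + g}{183858 - 69329} + u{\left(610,-309 \right)}} - \left(-35802 - -214224\right) = \frac{1}{\frac{217641 + \frac{1}{11084}}{183858 - 69329} + \frac{1}{6} \left(-309\right)} - \left(-35802 - -214224\right) = \frac{1}{\frac{2412332845}{11084 \cdot 114529} - \frac{103}{2}} - \left(-35802 + 214224\right) = \frac{1}{\frac{2412332845}{11084} \cdot \frac{1}{114529} - \frac{103}{2}} - 178422 = \frac{1}{\frac{2412332845}{1269439436} - \frac{103}{2}} - 178422 = \frac{1}{- \frac{62963798109}{1269439436}} - 178422 = - \frac{1269439436}{62963798109} - 178422 = - \frac{11234128055643434}{62963798109}$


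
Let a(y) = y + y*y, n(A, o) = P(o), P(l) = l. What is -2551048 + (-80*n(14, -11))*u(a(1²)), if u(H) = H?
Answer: -2549288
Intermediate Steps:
n(A, o) = o
a(y) = y + y²
-2551048 + (-80*n(14, -11))*u(a(1²)) = -2551048 + (-80*(-11))*(1²*(1 + 1²)) = -2551048 + 880*(1*(1 + 1)) = -2551048 + 880*(1*2) = -2551048 + 880*2 = -2551048 + 1760 = -2549288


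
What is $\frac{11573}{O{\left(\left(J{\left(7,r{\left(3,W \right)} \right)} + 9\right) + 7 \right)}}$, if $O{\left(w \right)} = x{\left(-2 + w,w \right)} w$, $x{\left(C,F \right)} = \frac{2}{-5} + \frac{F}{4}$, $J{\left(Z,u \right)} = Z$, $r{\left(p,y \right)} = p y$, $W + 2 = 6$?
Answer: $\frac{231460}{2461} \approx 94.051$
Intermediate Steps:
$W = 4$ ($W = -2 + 6 = 4$)
$x{\left(C,F \right)} = - \frac{2}{5} + \frac{F}{4}$ ($x{\left(C,F \right)} = 2 \left(- \frac{1}{5}\right) + F \frac{1}{4} = - \frac{2}{5} + \frac{F}{4}$)
$O{\left(w \right)} = w \left(- \frac{2}{5} + \frac{w}{4}\right)$ ($O{\left(w \right)} = \left(- \frac{2}{5} + \frac{w}{4}\right) w = w \left(- \frac{2}{5} + \frac{w}{4}\right)$)
$\frac{11573}{O{\left(\left(J{\left(7,r{\left(3,W \right)} \right)} + 9\right) + 7 \right)}} = \frac{11573}{\frac{1}{20} \left(\left(7 + 9\right) + 7\right) \left(-8 + 5 \left(\left(7 + 9\right) + 7\right)\right)} = \frac{11573}{\frac{1}{20} \left(16 + 7\right) \left(-8 + 5 \left(16 + 7\right)\right)} = \frac{11573}{\frac{1}{20} \cdot 23 \left(-8 + 5 \cdot 23\right)} = \frac{11573}{\frac{1}{20} \cdot 23 \left(-8 + 115\right)} = \frac{11573}{\frac{1}{20} \cdot 23 \cdot 107} = \frac{11573}{\frac{2461}{20}} = 11573 \cdot \frac{20}{2461} = \frac{231460}{2461}$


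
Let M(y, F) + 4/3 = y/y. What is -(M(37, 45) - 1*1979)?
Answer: 5938/3 ≈ 1979.3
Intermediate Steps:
M(y, F) = -⅓ (M(y, F) = -4/3 + y/y = -4/3 + 1 = -⅓)
-(M(37, 45) - 1*1979) = -(-⅓ - 1*1979) = -(-⅓ - 1979) = -1*(-5938/3) = 5938/3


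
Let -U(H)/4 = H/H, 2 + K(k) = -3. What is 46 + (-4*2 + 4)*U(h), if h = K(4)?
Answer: 62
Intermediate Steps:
K(k) = -5 (K(k) = -2 - 3 = -5)
h = -5
U(H) = -4 (U(H) = -4*H/H = -4*1 = -4)
46 + (-4*2 + 4)*U(h) = 46 + (-4*2 + 4)*(-4) = 46 + (-8 + 4)*(-4) = 46 - 4*(-4) = 46 + 16 = 62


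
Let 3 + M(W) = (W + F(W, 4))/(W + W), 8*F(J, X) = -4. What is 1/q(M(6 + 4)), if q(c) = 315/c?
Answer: -101/12600 ≈ -0.0080159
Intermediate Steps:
F(J, X) = -½ (F(J, X) = (⅛)*(-4) = -½)
M(W) = -3 + (-½ + W)/(2*W) (M(W) = -3 + (W - ½)/(W + W) = -3 + (-½ + W)/((2*W)) = -3 + (-½ + W)*(1/(2*W)) = -3 + (-½ + W)/(2*W))
1/q(M(6 + 4)) = 1/(315/(((-1 - 10*(6 + 4))/(4*(6 + 4))))) = 1/(315/(((¼)*(-1 - 10*10)/10))) = 1/(315/(((¼)*(⅒)*(-1 - 100)))) = 1/(315/(((¼)*(⅒)*(-101)))) = 1/(315/(-101/40)) = 1/(315*(-40/101)) = 1/(-12600/101) = -101/12600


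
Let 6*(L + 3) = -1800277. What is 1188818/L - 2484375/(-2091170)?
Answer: -2088703066347/752944579030 ≈ -2.7740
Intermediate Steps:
L = -1800295/6 (L = -3 + (1/6)*(-1800277) = -3 - 1800277/6 = -1800295/6 ≈ -3.0005e+5)
1188818/L - 2484375/(-2091170) = 1188818/(-1800295/6) - 2484375/(-2091170) = 1188818*(-6/1800295) - 2484375*(-1/2091170) = -7132908/1800295 + 496875/418234 = -2088703066347/752944579030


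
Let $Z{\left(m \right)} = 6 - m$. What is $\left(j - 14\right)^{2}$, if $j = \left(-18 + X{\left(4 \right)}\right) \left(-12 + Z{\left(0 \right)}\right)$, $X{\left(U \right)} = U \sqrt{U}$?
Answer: $2116$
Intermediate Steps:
$X{\left(U \right)} = U^{\frac{3}{2}}$
$j = 60$ ($j = \left(-18 + 4^{\frac{3}{2}}\right) \left(-12 + \left(6 - 0\right)\right) = \left(-18 + 8\right) \left(-12 + \left(6 + 0\right)\right) = - 10 \left(-12 + 6\right) = \left(-10\right) \left(-6\right) = 60$)
$\left(j - 14\right)^{2} = \left(60 - 14\right)^{2} = 46^{2} = 2116$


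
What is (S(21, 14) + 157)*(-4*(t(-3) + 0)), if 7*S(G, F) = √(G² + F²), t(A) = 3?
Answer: -1884 - 12*√13 ≈ -1927.3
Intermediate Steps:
S(G, F) = √(F² + G²)/7 (S(G, F) = √(G² + F²)/7 = √(F² + G²)/7)
(S(21, 14) + 157)*(-4*(t(-3) + 0)) = (√(14² + 21²)/7 + 157)*(-4*(3 + 0)) = (√(196 + 441)/7 + 157)*(-4*3) = (√637/7 + 157)*(-12) = ((7*√13)/7 + 157)*(-12) = (√13 + 157)*(-12) = (157 + √13)*(-12) = -1884 - 12*√13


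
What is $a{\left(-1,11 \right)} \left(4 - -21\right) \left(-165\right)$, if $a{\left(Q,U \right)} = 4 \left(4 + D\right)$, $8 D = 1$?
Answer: $- \frac{136125}{2} \approx -68063.0$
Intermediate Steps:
$D = \frac{1}{8}$ ($D = \frac{1}{8} \cdot 1 = \frac{1}{8} \approx 0.125$)
$a{\left(Q,U \right)} = \frac{33}{2}$ ($a{\left(Q,U \right)} = 4 \left(4 + \frac{1}{8}\right) = 4 \cdot \frac{33}{8} = \frac{33}{2}$)
$a{\left(-1,11 \right)} \left(4 - -21\right) \left(-165\right) = \frac{33 \left(4 - -21\right)}{2} \left(-165\right) = \frac{33 \left(4 + 21\right)}{2} \left(-165\right) = \frac{33}{2} \cdot 25 \left(-165\right) = \frac{825}{2} \left(-165\right) = - \frac{136125}{2}$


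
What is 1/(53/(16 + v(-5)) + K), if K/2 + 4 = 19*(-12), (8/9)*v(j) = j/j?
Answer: -137/63144 ≈ -0.0021696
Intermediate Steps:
v(j) = 9/8 (v(j) = 9*(j/j)/8 = (9/8)*1 = 9/8)
K = -464 (K = -8 + 2*(19*(-12)) = -8 + 2*(-228) = -8 - 456 = -464)
1/(53/(16 + v(-5)) + K) = 1/(53/(16 + 9/8) - 464) = 1/(53/(137/8) - 464) = 1/((8/137)*53 - 464) = 1/(424/137 - 464) = 1/(-63144/137) = -137/63144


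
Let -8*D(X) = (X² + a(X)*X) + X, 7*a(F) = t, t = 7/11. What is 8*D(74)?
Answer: -61124/11 ≈ -5556.7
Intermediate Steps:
t = 7/11 (t = 7*(1/11) = 7/11 ≈ 0.63636)
a(F) = 1/11 (a(F) = (⅐)*(7/11) = 1/11)
D(X) = -3*X/22 - X²/8 (D(X) = -((X² + X/11) + X)/8 = -(X² + 12*X/11)/8 = -3*X/22 - X²/8)
8*D(74) = 8*(-1/88*74*(12 + 11*74)) = 8*(-1/88*74*(12 + 814)) = 8*(-1/88*74*826) = 8*(-15281/22) = -61124/11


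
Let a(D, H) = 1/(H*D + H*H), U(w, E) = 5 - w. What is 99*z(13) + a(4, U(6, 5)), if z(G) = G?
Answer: 3860/3 ≈ 1286.7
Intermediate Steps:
a(D, H) = 1/(H² + D*H) (a(D, H) = 1/(D*H + H²) = 1/(H² + D*H))
99*z(13) + a(4, U(6, 5)) = 99*13 + 1/((5 - 1*6)*(4 + (5 - 1*6))) = 1287 + 1/((5 - 6)*(4 + (5 - 6))) = 1287 + 1/((-1)*(4 - 1)) = 1287 - 1/3 = 1287 - 1*⅓ = 1287 - ⅓ = 3860/3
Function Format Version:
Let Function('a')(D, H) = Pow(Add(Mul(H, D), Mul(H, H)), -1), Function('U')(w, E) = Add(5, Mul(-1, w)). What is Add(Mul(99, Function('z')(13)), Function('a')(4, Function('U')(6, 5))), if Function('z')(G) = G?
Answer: Rational(3860, 3) ≈ 1286.7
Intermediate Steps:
Function('a')(D, H) = Pow(Add(Pow(H, 2), Mul(D, H)), -1) (Function('a')(D, H) = Pow(Add(Mul(D, H), Pow(H, 2)), -1) = Pow(Add(Pow(H, 2), Mul(D, H)), -1))
Add(Mul(99, Function('z')(13)), Function('a')(4, Function('U')(6, 5))) = Add(Mul(99, 13), Mul(Pow(Add(5, Mul(-1, 6)), -1), Pow(Add(4, Add(5, Mul(-1, 6))), -1))) = Add(1287, Mul(Pow(Add(5, -6), -1), Pow(Add(4, Add(5, -6)), -1))) = Add(1287, Mul(Pow(-1, -1), Pow(Add(4, -1), -1))) = Add(1287, Mul(-1, Pow(3, -1))) = Add(1287, Mul(-1, Rational(1, 3))) = Add(1287, Rational(-1, 3)) = Rational(3860, 3)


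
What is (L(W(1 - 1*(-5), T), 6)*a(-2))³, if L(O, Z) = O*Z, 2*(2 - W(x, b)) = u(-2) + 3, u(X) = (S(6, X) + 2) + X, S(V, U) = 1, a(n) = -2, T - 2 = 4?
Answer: 0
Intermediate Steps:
T = 6 (T = 2 + 4 = 6)
u(X) = 3 + X (u(X) = (1 + 2) + X = 3 + X)
W(x, b) = 0 (W(x, b) = 2 - ((3 - 2) + 3)/2 = 2 - (1 + 3)/2 = 2 - ½*4 = 2 - 2 = 0)
(L(W(1 - 1*(-5), T), 6)*a(-2))³ = ((0*6)*(-2))³ = (0*(-2))³ = 0³ = 0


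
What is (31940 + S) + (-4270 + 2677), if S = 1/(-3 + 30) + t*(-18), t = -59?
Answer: 848044/27 ≈ 31409.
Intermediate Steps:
S = 28675/27 (S = 1/(-3 + 30) - 59*(-18) = 1/27 + 1062 = 28675/27 ≈ 1062.0)
(31940 + S) + (-4270 + 2677) = (31940 + 28675/27) + (-4270 + 2677) = 891055/27 - 1593 = 848044/27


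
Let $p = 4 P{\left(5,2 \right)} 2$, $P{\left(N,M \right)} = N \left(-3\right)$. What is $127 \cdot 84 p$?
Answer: $-1280160$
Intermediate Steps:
$P{\left(N,M \right)} = - 3 N$
$p = -120$ ($p = 4 \left(\left(-3\right) 5\right) 2 = 4 \left(-15\right) 2 = \left(-60\right) 2 = -120$)
$127 \cdot 84 p = 127 \cdot 84 \left(-120\right) = 10668 \left(-120\right) = -1280160$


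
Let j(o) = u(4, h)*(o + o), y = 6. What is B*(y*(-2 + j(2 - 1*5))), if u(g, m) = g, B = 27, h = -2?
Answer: -4212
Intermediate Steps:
j(o) = 8*o (j(o) = 4*(o + o) = 4*(2*o) = 8*o)
B*(y*(-2 + j(2 - 1*5))) = 27*(6*(-2 + 8*(2 - 1*5))) = 27*(6*(-2 + 8*(2 - 5))) = 27*(6*(-2 + 8*(-3))) = 27*(6*(-2 - 24)) = 27*(6*(-26)) = 27*(-156) = -4212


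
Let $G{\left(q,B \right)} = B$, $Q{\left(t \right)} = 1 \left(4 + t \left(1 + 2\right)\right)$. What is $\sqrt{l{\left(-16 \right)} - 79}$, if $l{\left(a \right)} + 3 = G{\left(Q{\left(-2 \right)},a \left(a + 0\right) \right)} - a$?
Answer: $\sqrt{190} \approx 13.784$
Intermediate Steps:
$Q{\left(t \right)} = 4 + 3 t$ ($Q{\left(t \right)} = 1 \left(4 + t 3\right) = 1 \left(4 + 3 t\right) = 4 + 3 t$)
$l{\left(a \right)} = -3 + a^{2} - a$ ($l{\left(a \right)} = -3 + \left(a \left(a + 0\right) - a\right) = -3 - \left(a - a a\right) = -3 + \left(a^{2} - a\right) = -3 + a^{2} - a$)
$\sqrt{l{\left(-16 \right)} - 79} = \sqrt{\left(-3 + \left(-16\right)^{2} - -16\right) - 79} = \sqrt{\left(-3 + 256 + 16\right) - 79} = \sqrt{269 - 79} = \sqrt{190}$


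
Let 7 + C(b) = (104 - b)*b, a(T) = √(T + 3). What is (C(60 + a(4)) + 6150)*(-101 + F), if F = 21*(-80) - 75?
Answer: -16288256 + 29696*√7 ≈ -1.6210e+7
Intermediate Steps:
a(T) = √(3 + T)
F = -1755 (F = -1680 - 75 = -1755)
C(b) = -7 + b*(104 - b) (C(b) = -7 + (104 - b)*b = -7 + b*(104 - b))
(C(60 + a(4)) + 6150)*(-101 + F) = ((-7 - (60 + √(3 + 4))² + 104*(60 + √(3 + 4))) + 6150)*(-101 - 1755) = ((-7 - (60 + √7)² + 104*(60 + √7)) + 6150)*(-1856) = ((-7 - (60 + √7)² + (6240 + 104*√7)) + 6150)*(-1856) = ((6233 - (60 + √7)² + 104*√7) + 6150)*(-1856) = (12383 - (60 + √7)² + 104*√7)*(-1856) = -22982848 - 193024*√7 + 1856*(60 + √7)²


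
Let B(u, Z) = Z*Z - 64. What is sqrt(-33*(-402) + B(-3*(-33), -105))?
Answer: sqrt(24227) ≈ 155.65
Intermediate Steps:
B(u, Z) = -64 + Z**2 (B(u, Z) = Z**2 - 64 = -64 + Z**2)
sqrt(-33*(-402) + B(-3*(-33), -105)) = sqrt(-33*(-402) + (-64 + (-105)**2)) = sqrt(13266 + (-64 + 11025)) = sqrt(13266 + 10961) = sqrt(24227)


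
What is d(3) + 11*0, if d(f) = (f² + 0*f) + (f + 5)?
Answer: 17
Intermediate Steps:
d(f) = 5 + f + f² (d(f) = (f² + 0) + (5 + f) = f² + (5 + f) = 5 + f + f²)
d(3) + 11*0 = (5 + 3 + 3²) + 11*0 = (5 + 3 + 9) + 0 = 17 + 0 = 17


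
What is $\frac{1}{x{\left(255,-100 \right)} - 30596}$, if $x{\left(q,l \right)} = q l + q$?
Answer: $- \frac{1}{55841} \approx -1.7908 \cdot 10^{-5}$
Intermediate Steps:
$x{\left(q,l \right)} = q + l q$ ($x{\left(q,l \right)} = l q + q = q + l q$)
$\frac{1}{x{\left(255,-100 \right)} - 30596} = \frac{1}{255 \left(1 - 100\right) - 30596} = \frac{1}{255 \left(-99\right) - 30596} = \frac{1}{-25245 - 30596} = \frac{1}{-55841} = - \frac{1}{55841}$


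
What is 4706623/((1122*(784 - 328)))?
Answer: 247717/26928 ≈ 9.1992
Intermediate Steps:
4706623/((1122*(784 - 328))) = 4706623/((1122*456)) = 4706623/511632 = 4706623*(1/511632) = 247717/26928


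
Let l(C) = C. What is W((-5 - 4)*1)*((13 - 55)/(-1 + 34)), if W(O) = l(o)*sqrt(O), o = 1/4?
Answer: -21*I/22 ≈ -0.95455*I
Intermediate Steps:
o = 1/4 ≈ 0.25000
W(O) = sqrt(O)/4
W((-5 - 4)*1)*((13 - 55)/(-1 + 34)) = (sqrt((-5 - 4)*1)/4)*((13 - 55)/(-1 + 34)) = (sqrt(-9*1)/4)*(-42/33) = (sqrt(-9)/4)*(-42*1/33) = ((3*I)/4)*(-14/11) = (3*I/4)*(-14/11) = -21*I/22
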